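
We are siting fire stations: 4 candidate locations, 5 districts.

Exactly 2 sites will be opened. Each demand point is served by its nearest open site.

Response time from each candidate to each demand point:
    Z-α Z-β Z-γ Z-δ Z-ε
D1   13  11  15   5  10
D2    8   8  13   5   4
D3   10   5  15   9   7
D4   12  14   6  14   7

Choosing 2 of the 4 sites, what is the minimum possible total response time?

31

Open {D2, D4}.
  Z-α→D2 8, Z-β→D2 8, Z-γ→D4 6, Z-δ→D2 5, Z-ε→D2 4  ⇒ total 31.
Compare {D2, D3}: total 35.
Compare {D3, D4}: total 37.
No size-2 selection does better; minimum is 31.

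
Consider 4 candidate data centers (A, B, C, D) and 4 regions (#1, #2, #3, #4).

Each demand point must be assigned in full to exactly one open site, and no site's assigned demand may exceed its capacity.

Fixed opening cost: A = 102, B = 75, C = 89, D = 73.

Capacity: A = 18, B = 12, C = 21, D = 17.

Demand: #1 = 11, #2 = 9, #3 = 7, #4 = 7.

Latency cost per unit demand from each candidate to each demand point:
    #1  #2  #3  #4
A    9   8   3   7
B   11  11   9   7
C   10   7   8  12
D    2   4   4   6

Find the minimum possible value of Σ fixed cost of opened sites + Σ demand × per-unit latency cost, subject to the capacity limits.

Open {A, D}; cheapest assignment that respects the capacities:
  A (cap 18, load 18): #1, #3 — cost 11×9 + 7×3 = 120
  D (cap 17, load 16): #2, #4 — cost 9×4 + 7×6 = 78
  Shipping 198, fixed 175 → total 373.
  Any other capacity-feasible assignment to {A, D} ships for at least 198.
Compare {C, D}: its best feasible assignment gives total 405.
Compare {A, B, D}: its best feasible assignment gives total 414.
Every other set of open sites that can feasibly serve all demand totals ≥ 405 even under its best assignment. Minimum: 373.

373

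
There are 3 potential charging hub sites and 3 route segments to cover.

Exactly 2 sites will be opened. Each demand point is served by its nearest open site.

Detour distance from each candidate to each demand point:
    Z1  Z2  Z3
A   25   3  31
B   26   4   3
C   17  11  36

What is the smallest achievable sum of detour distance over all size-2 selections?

Open {B, C}.
  Z1→C 17, Z2→B 4, Z3→B 3  ⇒ total 24.
Compare {A, B}: total 31.
Compare {A, C}: total 51.

24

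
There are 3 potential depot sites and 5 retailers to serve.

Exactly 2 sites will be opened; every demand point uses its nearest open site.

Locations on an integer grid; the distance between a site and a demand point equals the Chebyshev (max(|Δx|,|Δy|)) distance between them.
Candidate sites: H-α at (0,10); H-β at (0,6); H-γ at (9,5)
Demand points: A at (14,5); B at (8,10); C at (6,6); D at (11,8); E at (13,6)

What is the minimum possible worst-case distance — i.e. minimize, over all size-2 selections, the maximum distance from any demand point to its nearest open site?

5

Open {H-α, H-γ}.
  Farthest demand point is A at distance 5 (to H-γ); all others are ≤ 5.
With {H-β, H-γ} the worst case is 5.
With {H-α, H-β} the worst case is 14.
No size-2 selection achieves below 5.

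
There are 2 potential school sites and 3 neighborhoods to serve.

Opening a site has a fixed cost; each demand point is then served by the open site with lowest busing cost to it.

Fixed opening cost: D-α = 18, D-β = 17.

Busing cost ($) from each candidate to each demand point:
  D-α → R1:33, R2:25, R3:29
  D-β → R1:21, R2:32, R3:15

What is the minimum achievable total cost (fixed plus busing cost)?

85

Open {D-β}: assign each demand point to its cheapest open site.
  R1→D-β 21, R2→D-β 32, R3→D-β 15
  busing cost 68, fixed 17 → total 85.
Compare {D-α, D-β}: busing cost 61 + fixed 35 = 96.
Compare {D-α}: busing cost 87 + fixed 18 = 105.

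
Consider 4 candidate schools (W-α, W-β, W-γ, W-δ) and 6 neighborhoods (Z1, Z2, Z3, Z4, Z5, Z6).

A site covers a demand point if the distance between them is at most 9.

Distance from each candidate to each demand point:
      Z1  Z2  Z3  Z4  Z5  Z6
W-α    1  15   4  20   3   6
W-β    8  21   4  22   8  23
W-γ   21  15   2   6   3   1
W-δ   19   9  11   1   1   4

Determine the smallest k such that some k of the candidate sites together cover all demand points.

2

Coverage sets (demand points within 9 of each site):
  W-α: {Z1, Z3, Z5, Z6}
  W-β: {Z1, Z3, Z5}
  W-γ: {Z3, Z4, Z5, Z6}
  W-δ: {Z2, Z4, Z5, Z6}
No single site covers all 6 demand points.
But {W-α, W-δ} covers everything, so the minimum is 2.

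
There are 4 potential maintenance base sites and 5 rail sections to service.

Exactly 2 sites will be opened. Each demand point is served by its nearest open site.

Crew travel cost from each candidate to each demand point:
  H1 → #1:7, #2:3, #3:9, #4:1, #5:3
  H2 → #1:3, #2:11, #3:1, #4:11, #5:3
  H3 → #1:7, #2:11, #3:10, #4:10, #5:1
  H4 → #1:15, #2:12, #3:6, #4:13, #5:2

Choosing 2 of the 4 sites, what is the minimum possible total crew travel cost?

11

Open {H1, H2}.
  #1→H2 3, #2→H1 3, #3→H2 1, #4→H1 1, #5→H1 3  ⇒ total 11.
Compare {H1, H4}: total 19.
Compare {H1, H3}: total 21.
No size-2 selection does better; minimum is 11.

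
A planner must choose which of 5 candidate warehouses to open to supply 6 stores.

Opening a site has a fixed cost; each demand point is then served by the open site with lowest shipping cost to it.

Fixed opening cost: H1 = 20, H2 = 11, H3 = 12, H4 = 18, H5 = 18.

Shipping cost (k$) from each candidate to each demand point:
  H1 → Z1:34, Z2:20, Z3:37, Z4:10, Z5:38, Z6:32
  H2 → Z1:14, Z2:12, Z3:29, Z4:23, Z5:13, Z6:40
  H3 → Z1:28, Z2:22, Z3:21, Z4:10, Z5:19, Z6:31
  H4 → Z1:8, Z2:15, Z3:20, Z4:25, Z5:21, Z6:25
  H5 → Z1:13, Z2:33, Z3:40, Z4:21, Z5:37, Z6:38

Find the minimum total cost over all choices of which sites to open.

124

Open {H2, H3}: assign each demand point to its cheapest open site.
  Z1→H2 14, Z2→H2 12, Z3→H3 21, Z4→H3 10, Z5→H2 13, Z6→H3 31
  shipping cost 101, fixed 23 → total 124.
Compare {H3, H4}: shipping cost 97 + fixed 30 = 127.
Compare {H2, H3, H4}: shipping cost 88 + fixed 41 = 129.
Compare {H2, H4}: shipping cost 101 + fixed 29 = 130.
All other subsets cost ≥ 127. Minimum total cost: 124.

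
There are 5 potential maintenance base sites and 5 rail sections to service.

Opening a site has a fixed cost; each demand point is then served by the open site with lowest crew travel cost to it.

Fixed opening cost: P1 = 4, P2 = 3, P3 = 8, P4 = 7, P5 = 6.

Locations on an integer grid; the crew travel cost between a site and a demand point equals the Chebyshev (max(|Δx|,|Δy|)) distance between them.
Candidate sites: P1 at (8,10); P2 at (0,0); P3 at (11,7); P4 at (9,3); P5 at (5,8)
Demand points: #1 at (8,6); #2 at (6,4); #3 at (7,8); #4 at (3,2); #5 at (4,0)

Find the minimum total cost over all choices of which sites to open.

Open {P2, P5}: assign each demand point to its cheapest open site.
  #1→P5 3, #2→P5 4, #3→P5 2, #4→P2 3, #5→P2 4
  crew travel cost 16, fixed 9 → total 25.
Compare {P1, P2}: crew travel cost 19 + fixed 7 = 26.
Compare {P2, P4}: crew travel cost 18 + fixed 10 = 28.
Compare {P4}: crew travel cost 22 + fixed 7 = 29.
All other subsets cost ≥ 26. Minimum total cost: 25.

25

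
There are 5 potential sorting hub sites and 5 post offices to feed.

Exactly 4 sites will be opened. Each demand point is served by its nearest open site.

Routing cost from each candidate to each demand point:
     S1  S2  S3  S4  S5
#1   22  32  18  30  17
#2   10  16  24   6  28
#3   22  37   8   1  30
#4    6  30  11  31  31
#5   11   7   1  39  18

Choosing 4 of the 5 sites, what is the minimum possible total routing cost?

Open {#1, #3, #4, #5}.
  S1→#4 6, S2→#5 7, S3→#5 1, S4→#3 1, S5→#1 17  ⇒ total 32.
Compare {#2, #3, #4, #5}: total 33.
Compare {#1, #2, #3, #5}: total 36.
No size-4 selection does better; minimum is 32.

32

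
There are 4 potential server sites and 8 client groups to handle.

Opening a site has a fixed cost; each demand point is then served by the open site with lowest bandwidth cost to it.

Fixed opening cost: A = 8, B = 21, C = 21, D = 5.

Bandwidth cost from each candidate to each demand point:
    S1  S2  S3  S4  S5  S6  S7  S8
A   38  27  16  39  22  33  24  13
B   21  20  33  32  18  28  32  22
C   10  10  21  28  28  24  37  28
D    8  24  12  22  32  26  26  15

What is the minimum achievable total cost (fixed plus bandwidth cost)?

Open {A, D}: assign each demand point to its cheapest open site.
  S1→D 8, S2→D 24, S3→D 12, S4→D 22, S5→A 22, S6→D 26, S7→A 24, S8→A 13
  bandwidth cost 151, fixed 13 → total 164.
Compare {A, C, D}: bandwidth cost 135 + fixed 34 = 169.
Compare {D}: bandwidth cost 165 + fixed 5 = 170.
Compare {C, D}: bandwidth cost 145 + fixed 26 = 171.
All other subsets cost ≥ 169. Minimum total cost: 164.

164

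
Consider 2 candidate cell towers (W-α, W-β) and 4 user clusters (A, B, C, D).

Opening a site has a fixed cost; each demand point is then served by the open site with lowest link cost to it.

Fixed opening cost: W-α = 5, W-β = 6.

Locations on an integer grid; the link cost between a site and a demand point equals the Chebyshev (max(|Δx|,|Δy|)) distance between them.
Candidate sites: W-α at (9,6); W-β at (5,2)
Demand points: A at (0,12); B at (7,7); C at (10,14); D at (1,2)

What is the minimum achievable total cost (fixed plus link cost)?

Open {W-α}: assign each demand point to its cheapest open site.
  A→W-α 9, B→W-α 2, C→W-α 8, D→W-α 8
  link cost 27, fixed 5 → total 32.
Compare {W-α, W-β}: link cost 23 + fixed 11 = 34.
Compare {W-β}: link cost 31 + fixed 6 = 37.

32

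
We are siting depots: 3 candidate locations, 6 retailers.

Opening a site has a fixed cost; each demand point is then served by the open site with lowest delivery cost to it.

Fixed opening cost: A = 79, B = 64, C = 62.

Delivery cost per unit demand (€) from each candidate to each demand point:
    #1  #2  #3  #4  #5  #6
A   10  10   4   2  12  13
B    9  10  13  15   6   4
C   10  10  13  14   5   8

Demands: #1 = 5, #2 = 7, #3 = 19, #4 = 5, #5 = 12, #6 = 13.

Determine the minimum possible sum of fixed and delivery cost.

Open {A, B}: assign each demand point to its cheapest open site.
  #1→B 5×9=45, #2→A 7×10=70, #3→A 19×4=76, #4→A 5×2=10, #5→B 12×6=72, #6→B 13×4=52
  delivery cost 325, fixed 143 → total 468.
Compare {A, C}: delivery cost 370 + fixed 141 = 511.
Compare {A, B, C}: delivery cost 313 + fixed 205 = 518.
Compare {A}: delivery cost 519 + fixed 79 = 598.
All other subsets cost ≥ 511. Minimum total cost: 468.

468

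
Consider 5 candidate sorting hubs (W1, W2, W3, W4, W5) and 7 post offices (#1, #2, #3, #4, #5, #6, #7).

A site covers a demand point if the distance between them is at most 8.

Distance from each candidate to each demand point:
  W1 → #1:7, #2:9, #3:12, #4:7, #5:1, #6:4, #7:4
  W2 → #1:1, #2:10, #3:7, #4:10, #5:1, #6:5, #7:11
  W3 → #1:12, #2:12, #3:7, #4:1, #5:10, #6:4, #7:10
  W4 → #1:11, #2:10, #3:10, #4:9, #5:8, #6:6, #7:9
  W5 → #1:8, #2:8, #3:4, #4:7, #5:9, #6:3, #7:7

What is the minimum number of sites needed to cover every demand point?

2

Coverage sets (demand points within 8 of each site):
  W1: {#1, #4, #5, #6, #7}
  W2: {#1, #3, #5, #6}
  W3: {#3, #4, #6}
  W4: {#5, #6}
  W5: {#1, #2, #3, #4, #6, #7}
No single site covers all 7 demand points.
But {W1, W5} covers everything, so the minimum is 2.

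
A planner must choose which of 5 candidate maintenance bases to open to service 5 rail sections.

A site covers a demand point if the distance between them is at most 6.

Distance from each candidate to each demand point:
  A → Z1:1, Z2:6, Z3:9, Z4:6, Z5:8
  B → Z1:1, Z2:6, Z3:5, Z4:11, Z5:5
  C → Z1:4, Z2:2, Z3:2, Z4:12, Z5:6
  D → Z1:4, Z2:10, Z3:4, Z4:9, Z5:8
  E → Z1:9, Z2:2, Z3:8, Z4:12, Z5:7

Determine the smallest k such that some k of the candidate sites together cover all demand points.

2

Coverage sets (demand points within 6 of each site):
  A: {Z1, Z2, Z4}
  B: {Z1, Z2, Z3, Z5}
  C: {Z1, Z2, Z3, Z5}
  D: {Z1, Z3}
  E: {Z2}
No single site covers all 5 demand points.
But {A, B} covers everything, so the minimum is 2.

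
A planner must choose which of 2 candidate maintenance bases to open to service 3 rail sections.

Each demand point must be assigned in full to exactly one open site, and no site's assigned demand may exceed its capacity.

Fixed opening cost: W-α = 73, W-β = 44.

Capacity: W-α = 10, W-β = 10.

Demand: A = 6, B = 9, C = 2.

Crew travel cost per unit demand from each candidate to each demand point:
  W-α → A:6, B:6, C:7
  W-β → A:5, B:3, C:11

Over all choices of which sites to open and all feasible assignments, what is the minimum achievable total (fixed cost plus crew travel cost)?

194

Open {W-α, W-β}; cheapest assignment that respects the capacities:
  W-α (cap 10, load 8): A, C — cost 6×6 + 2×7 = 50
  W-β (cap 10, load 9): B — cost 9×3 = 27
  Shipping 77, fixed 117 → total 194.
  Any other capacity-feasible assignment to {W-α, W-β} ships for at least 77.
Total demand is 17 and no other set of sites has combined capacity ≥ 17, so {W-α, W-β} is the only feasible choice of open sites. Minimum: 194.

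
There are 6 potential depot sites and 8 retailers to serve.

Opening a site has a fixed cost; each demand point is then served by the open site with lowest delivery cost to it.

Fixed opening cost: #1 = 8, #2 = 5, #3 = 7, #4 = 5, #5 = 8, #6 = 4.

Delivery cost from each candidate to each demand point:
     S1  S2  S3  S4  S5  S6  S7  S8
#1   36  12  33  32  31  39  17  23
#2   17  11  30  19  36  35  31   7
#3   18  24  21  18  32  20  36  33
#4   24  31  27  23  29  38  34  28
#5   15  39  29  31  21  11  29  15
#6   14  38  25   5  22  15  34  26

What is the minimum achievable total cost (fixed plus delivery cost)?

133

Open {#1, #2, #6}: assign each demand point to its cheapest open site.
  S1→#6 14, S2→#2 11, S3→#6 25, S4→#6 5, S5→#6 22, S6→#6 15, S7→#1 17, S8→#2 7
  delivery cost 116, fixed 17 → total 133.
Compare {#1, #2, #3, #6}: delivery cost 112 + fixed 24 = 136.
Compare {#1, #2, #5, #6}: delivery cost 111 + fixed 25 = 136.
Compare {#1, #2, #4, #6}: delivery cost 116 + fixed 22 = 138.
All other subsets cost ≥ 136. Minimum total cost: 133.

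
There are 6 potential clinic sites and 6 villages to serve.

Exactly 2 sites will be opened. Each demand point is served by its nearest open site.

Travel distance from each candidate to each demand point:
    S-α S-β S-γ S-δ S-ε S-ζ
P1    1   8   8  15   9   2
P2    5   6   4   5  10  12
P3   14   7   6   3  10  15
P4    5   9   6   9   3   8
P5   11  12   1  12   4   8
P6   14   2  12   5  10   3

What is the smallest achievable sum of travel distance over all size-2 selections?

Open {P4, P6}.
  S-α→P4 5, S-β→P6 2, S-γ→P4 6, S-δ→P6 5, S-ε→P4 3, S-ζ→P6 3  ⇒ total 24.
Compare {P5, P6}: total 26.
Compare {P1, P2}: total 27.
No size-2 selection does better; minimum is 24.

24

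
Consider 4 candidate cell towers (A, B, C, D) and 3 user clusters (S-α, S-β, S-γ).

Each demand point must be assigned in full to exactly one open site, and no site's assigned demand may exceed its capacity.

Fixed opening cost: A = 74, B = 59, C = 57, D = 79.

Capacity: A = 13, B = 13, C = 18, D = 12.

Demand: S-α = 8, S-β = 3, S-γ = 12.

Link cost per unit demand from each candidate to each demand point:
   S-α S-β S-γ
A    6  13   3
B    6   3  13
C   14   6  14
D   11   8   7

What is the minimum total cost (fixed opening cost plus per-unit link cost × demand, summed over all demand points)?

Open {A, B}; cheapest assignment that respects the capacities:
  A (cap 13, load 12): S-γ — cost 12×3 = 36
  B (cap 13, load 11): S-α, S-β — cost 8×6 + 3×3 = 57
  Shipping 93, fixed 133 → total 226.
  Any other capacity-feasible assignment to {A, B} ships for at least 93.
Compare {B, D}: its best feasible assignment gives total 279.
Compare {A, B, C}: its best feasible assignment gives total 283.
Every other set of open sites that can feasibly serve all demand totals ≥ 279 even under its best assignment. Minimum: 226.

226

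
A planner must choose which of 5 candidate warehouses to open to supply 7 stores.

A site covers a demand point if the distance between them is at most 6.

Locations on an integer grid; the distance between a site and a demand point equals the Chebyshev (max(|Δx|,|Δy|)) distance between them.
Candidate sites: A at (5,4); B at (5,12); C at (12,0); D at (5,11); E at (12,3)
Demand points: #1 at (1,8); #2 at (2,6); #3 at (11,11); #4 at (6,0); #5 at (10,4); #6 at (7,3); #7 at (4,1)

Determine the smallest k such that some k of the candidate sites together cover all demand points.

2

Coverage sets (demand points within 6 of each site):
  A: {#1, #2, #4, #5, #6, #7}
  B: {#1, #2, #3}
  C: {#4, #5, #6}
  D: {#1, #2, #3}
  E: {#4, #5, #6}
No single site covers all 7 demand points.
But {A, B} covers everything, so the minimum is 2.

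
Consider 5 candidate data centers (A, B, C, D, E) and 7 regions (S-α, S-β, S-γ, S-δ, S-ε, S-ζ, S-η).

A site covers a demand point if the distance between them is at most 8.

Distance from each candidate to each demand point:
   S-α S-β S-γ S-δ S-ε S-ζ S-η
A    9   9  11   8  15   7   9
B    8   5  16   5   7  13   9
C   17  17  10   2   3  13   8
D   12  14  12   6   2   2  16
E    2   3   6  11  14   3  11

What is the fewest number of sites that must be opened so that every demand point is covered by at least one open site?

Coverage sets (demand points within 8 of each site):
  A: {S-δ, S-ζ}
  B: {S-α, S-β, S-δ, S-ε}
  C: {S-δ, S-ε, S-η}
  D: {S-δ, S-ε, S-ζ}
  E: {S-α, S-β, S-γ, S-ζ}
No single site covers all 7 demand points.
But {C, E} covers everything, so the minimum is 2.

2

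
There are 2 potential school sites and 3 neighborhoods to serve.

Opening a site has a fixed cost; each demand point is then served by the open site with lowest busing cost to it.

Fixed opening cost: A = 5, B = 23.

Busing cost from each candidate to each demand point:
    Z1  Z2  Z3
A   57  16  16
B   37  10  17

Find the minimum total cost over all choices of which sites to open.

87

Open {B}: assign each demand point to its cheapest open site.
  Z1→B 37, Z2→B 10, Z3→B 17
  busing cost 64, fixed 23 → total 87.
Compare {A, B}: busing cost 63 + fixed 28 = 91.
Compare {A}: busing cost 89 + fixed 5 = 94.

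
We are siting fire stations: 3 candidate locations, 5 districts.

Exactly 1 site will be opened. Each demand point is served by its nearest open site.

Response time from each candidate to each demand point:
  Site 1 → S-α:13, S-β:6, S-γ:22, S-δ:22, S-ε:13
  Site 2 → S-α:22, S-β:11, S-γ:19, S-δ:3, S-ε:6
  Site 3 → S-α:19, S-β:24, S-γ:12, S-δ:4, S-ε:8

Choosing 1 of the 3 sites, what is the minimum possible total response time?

Open {Site 2}.
  S-α→Site 2 22, S-β→Site 2 11, S-γ→Site 2 19, S-δ→Site 2 3, S-ε→Site 2 6  ⇒ total 61.
Compare {Site 3}: total 67.
Compare {Site 1}: total 76.

61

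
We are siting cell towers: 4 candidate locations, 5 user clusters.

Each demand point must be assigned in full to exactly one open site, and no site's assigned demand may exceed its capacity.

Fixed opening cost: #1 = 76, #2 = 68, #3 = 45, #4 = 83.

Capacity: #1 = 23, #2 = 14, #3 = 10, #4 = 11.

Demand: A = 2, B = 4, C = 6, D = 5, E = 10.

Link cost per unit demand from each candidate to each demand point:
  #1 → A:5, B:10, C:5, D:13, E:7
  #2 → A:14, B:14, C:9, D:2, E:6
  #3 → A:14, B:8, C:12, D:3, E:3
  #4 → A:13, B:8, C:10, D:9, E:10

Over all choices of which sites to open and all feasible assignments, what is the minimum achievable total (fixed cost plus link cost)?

278

Open {#1, #3}; cheapest assignment that respects the capacities:
  #1 (cap 23, load 18): A, C, E — cost 2×5 + 6×5 + 10×7 = 110
  #3 (cap 10, load 9): B, D — cost 4×8 + 5×3 = 47
  Shipping 157, fixed 121 → total 278.
  Any other capacity-feasible assignment to {#1, #3} ships for at least 157.
Compare {#1, #2}: its best feasible assignment gives total 304.
Compare {#1, #2, #3}: its best feasible assignment gives total 309.
Every other set of open sites that can feasibly serve all demand totals ≥ 304 even under its best assignment. Minimum: 278.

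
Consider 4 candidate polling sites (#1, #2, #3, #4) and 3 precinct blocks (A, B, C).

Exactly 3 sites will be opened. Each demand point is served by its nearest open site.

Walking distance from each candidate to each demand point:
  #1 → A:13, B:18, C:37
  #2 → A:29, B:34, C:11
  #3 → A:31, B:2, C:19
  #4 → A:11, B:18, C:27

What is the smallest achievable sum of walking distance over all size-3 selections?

24

Open {#2, #3, #4}.
  A→#4 11, B→#3 2, C→#2 11  ⇒ total 24.
Compare {#1, #2, #3}: total 26.
Compare {#1, #3, #4}: total 32.
No size-3 selection does better; minimum is 24.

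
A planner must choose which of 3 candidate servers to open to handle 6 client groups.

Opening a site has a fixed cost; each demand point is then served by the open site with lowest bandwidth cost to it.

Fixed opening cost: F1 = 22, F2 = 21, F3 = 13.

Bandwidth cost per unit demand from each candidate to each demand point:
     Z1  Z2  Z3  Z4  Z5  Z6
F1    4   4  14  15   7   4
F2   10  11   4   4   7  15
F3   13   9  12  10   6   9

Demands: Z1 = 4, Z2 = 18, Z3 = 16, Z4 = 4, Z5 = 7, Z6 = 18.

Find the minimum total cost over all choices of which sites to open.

332

Open {F1, F2}: assign each demand point to its cheapest open site.
  Z1→F1 4×4=16, Z2→F1 18×4=72, Z3→F2 16×4=64, Z4→F2 4×4=16, Z5→F1 7×7=49, Z6→F1 18×4=72
  bandwidth cost 289, fixed 43 → total 332.
Compare {F1, F2, F3}: bandwidth cost 282 + fixed 56 = 338.
Compare {F1, F3}: bandwidth cost 434 + fixed 35 = 469.
Compare {F1}: bandwidth cost 493 + fixed 22 = 515.
All other subsets cost ≥ 338. Minimum total cost: 332.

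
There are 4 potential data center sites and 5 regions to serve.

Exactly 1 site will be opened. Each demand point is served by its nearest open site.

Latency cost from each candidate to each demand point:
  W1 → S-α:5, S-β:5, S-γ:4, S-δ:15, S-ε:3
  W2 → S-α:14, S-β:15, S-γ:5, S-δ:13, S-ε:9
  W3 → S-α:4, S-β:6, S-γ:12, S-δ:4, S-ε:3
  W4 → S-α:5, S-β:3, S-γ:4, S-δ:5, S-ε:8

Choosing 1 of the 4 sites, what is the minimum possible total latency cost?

25

Open {W4}.
  S-α→W4 5, S-β→W4 3, S-γ→W4 4, S-δ→W4 5, S-ε→W4 8  ⇒ total 25.
Compare {W3}: total 29.
Compare {W1}: total 32.
No size-1 selection does better; minimum is 25.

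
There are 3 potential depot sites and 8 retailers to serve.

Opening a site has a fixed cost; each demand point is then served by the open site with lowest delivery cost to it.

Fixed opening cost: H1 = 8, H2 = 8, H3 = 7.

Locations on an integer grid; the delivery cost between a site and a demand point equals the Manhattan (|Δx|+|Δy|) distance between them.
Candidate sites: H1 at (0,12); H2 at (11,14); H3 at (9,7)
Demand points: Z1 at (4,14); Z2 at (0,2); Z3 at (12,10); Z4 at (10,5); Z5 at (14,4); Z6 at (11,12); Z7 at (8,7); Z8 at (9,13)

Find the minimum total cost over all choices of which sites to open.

Open {H2, H3}: assign each demand point to its cheapest open site.
  Z1→H2 7, Z2→H3 14, Z3→H2 5, Z4→H3 3, Z5→H3 8, Z6→H2 2, Z7→H3 1, Z8→H2 3
  delivery cost 43, fixed 15 → total 58.
Compare {H1, H2, H3}: delivery cost 38 + fixed 23 = 61.
Compare {H1, H3}: delivery cost 47 + fixed 15 = 62.
Compare {H3}: delivery cost 57 + fixed 7 = 64.
All other subsets cost ≥ 61. Minimum total cost: 58.

58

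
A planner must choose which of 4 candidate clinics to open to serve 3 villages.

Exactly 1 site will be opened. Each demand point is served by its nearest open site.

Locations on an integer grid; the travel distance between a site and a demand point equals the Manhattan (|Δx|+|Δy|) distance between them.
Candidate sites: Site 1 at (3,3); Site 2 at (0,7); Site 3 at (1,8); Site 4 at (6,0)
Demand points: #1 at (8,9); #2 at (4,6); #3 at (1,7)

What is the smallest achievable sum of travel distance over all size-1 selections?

14

Open {Site 3}.
  #1→Site 3 8, #2→Site 3 5, #3→Site 3 1  ⇒ total 14.
Compare {Site 2}: total 16.
Compare {Site 1}: total 21.
No size-1 selection does better; minimum is 14.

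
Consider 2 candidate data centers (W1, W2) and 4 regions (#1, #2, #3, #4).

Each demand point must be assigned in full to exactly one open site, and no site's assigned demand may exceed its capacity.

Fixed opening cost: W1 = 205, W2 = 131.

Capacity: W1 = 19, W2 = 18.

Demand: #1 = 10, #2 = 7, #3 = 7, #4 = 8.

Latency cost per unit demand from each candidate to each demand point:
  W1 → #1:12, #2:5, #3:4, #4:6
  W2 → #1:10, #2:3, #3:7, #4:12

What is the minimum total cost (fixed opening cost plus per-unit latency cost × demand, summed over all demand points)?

533

Open {W1, W2}; cheapest assignment that respects the capacities:
  W1 (cap 19, load 15): #3, #4 — cost 7×4 + 8×6 = 76
  W2 (cap 18, load 17): #1, #2 — cost 10×10 + 7×3 = 121
  Shipping 197, fixed 336 → total 533.
  Any other capacity-feasible assignment to {W1, W2} ships for at least 197.
Total demand is 32 and no other set of sites has combined capacity ≥ 32, so {W1, W2} is the only feasible choice of open sites. Minimum: 533.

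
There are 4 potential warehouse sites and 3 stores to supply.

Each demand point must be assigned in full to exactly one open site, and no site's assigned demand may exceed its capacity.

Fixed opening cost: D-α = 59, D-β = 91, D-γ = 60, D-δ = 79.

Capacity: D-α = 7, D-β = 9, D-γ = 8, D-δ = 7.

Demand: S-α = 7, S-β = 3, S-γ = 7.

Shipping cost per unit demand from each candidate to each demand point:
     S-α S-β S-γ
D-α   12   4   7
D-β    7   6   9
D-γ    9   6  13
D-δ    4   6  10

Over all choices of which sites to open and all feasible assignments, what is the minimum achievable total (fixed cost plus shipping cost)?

293

Open {D-α, D-γ, D-δ}; cheapest assignment that respects the capacities:
  D-α (cap 7, load 7): S-γ — cost 7×7 = 49
  D-γ (cap 8, load 3): S-β — cost 3×6 = 18
  D-δ (cap 7, load 7): S-α — cost 7×4 = 28
  Shipping 95, fixed 198 → total 293.
  Any other capacity-feasible assignment to {D-α, D-γ, D-δ} ships for at least 95.
Compare {D-α, D-β, D-δ}: its best feasible assignment gives total 324.
Compare {D-α, D-β, D-γ}: its best feasible assignment gives total 326.
Every other set of open sites that can feasibly serve all demand totals ≥ 324 even under its best assignment. Minimum: 293.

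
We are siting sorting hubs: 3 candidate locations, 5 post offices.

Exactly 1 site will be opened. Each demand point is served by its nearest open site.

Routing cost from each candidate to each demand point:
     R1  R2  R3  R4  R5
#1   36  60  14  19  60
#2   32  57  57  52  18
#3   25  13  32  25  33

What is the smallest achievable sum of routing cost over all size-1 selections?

Open {#3}.
  R1→#3 25, R2→#3 13, R3→#3 32, R4→#3 25, R5→#3 33  ⇒ total 128.
Compare {#1}: total 189.
Compare {#2}: total 216.

128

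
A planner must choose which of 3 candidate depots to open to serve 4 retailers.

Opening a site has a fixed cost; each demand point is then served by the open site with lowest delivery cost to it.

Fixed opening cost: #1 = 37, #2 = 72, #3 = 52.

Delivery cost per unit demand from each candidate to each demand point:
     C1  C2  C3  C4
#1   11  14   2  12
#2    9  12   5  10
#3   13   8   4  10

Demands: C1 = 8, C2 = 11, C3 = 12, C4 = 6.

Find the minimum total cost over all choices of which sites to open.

349

Open {#1, #3}: assign each demand point to its cheapest open site.
  C1→#1 8×11=88, C2→#3 11×8=88, C3→#1 12×2=24, C4→#3 6×10=60
  delivery cost 260, fixed 89 → total 349.
Compare {#3}: delivery cost 300 + fixed 52 = 352.
Compare {#1}: delivery cost 338 + fixed 37 = 375.
Compare {#2, #3}: delivery cost 268 + fixed 124 = 392.
All other subsets cost ≥ 352. Minimum total cost: 349.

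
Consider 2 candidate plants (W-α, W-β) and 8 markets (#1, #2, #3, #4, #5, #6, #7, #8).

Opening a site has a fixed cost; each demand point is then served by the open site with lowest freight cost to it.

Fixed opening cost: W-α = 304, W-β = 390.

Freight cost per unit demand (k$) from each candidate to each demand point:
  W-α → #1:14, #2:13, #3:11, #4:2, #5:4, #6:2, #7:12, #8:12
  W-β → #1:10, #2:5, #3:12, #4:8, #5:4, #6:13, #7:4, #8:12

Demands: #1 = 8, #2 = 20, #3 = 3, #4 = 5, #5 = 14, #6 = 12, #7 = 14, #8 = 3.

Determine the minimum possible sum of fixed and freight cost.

950

Open {W-β}: assign each demand point to its cheapest open site.
  #1→W-β 8×10=80, #2→W-β 20×5=100, #3→W-β 3×12=36, #4→W-β 5×8=40, #5→W-β 14×4=56, #6→W-β 12×13=156, #7→W-β 14×4=56, #8→W-β 3×12=36
  freight cost 560, fixed 390 → total 950.
Compare {W-α}: freight cost 699 + fixed 304 = 1003.
Compare {W-α, W-β}: freight cost 395 + fixed 694 = 1089.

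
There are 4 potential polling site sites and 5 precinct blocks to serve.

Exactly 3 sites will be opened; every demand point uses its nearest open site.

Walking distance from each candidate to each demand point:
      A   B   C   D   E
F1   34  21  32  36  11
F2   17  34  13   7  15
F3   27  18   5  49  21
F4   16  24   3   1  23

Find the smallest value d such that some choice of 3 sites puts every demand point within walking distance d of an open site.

18

Open {F1, F2, F3}.
  Farthest demand point is B at walking distance 18 (to F3); all others are ≤ 18.
With {F1, F3, F4} the worst case is 18.
With {F2, F3, F4} the worst case is 18.
No size-3 selection achieves below 18.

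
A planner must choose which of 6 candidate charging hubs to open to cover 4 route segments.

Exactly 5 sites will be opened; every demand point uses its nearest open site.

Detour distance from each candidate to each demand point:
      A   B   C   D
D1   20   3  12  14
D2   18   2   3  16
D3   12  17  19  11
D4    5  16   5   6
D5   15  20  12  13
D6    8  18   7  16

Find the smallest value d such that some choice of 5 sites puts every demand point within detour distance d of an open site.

6

Open {D1, D2, D3, D4, D5}.
  Farthest demand point is D at detour distance 6 (to D4); all others are ≤ 6.
With {D1, D2, D3, D4, D6} the worst case is 6.
With {D1, D2, D4, D5, D6} the worst case is 6.
No size-5 selection achieves below 6.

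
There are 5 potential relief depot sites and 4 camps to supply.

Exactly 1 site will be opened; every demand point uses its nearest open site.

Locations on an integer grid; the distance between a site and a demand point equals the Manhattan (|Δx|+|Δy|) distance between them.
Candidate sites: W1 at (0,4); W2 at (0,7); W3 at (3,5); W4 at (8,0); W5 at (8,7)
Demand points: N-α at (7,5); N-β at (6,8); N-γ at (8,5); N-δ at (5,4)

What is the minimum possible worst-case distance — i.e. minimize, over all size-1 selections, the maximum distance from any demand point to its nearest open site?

6

Open {W3}.
  Farthest demand point is N-β at distance 6 (to W3); all others are ≤ 6.
With {W5} the worst case is 6.
With {W1} the worst case is 10.
No size-1 selection achieves below 6.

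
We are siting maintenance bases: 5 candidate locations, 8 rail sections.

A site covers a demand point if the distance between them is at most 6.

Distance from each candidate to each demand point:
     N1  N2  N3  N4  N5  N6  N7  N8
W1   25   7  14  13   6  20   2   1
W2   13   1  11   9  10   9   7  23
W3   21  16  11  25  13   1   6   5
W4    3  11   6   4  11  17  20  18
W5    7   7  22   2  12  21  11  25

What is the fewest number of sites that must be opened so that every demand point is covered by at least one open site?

4

Coverage sets (demand points within 6 of each site):
  W1: {N5, N7, N8}
  W2: {N2}
  W3: {N6, N7, N8}
  W4: {N1, N3, N4}
  W5: {N4}
No 3 sites suffice: every size-3 union leaves at least one demand point uncovered.
But {W1, W2, W3, W4} covers everything, so the minimum is 4.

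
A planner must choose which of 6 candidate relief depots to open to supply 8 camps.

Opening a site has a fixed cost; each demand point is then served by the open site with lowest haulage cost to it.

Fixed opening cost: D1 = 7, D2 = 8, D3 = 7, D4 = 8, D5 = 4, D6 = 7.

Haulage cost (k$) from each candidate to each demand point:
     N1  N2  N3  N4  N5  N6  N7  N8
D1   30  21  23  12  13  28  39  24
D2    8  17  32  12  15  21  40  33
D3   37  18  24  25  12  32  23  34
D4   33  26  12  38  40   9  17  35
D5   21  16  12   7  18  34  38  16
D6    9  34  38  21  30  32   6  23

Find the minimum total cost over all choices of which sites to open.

112

Open {D4, D5, D6}: assign each demand point to its cheapest open site.
  N1→D6 9, N2→D5 16, N3→D4 12, N4→D5 7, N5→D5 18, N6→D4 9, N7→D6 6, N8→D5 16
  haulage cost 93, fixed 19 → total 112.
Compare {D3, D4, D5, D6}: haulage cost 87 + fixed 26 = 113.
Compare {D1, D4, D5, D6}: haulage cost 88 + fixed 26 = 114.
Compare {D2, D4, D5, D6}: haulage cost 89 + fixed 27 = 116.
All other subsets cost ≥ 113. Minimum total cost: 112.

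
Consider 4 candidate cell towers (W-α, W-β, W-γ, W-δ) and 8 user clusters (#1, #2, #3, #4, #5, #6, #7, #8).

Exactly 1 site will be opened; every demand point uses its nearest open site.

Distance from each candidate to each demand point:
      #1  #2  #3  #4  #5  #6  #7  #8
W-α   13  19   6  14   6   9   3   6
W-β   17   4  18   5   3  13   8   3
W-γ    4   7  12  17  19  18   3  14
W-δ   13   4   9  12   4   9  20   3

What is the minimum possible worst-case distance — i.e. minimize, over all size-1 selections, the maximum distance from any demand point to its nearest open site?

18

Open {W-β}.
  Farthest demand point is #3 at distance 18 (to W-β); all others are ≤ 18.
With {W-α} the worst case is 19.
With {W-γ} the worst case is 19.
No size-1 selection achieves below 18.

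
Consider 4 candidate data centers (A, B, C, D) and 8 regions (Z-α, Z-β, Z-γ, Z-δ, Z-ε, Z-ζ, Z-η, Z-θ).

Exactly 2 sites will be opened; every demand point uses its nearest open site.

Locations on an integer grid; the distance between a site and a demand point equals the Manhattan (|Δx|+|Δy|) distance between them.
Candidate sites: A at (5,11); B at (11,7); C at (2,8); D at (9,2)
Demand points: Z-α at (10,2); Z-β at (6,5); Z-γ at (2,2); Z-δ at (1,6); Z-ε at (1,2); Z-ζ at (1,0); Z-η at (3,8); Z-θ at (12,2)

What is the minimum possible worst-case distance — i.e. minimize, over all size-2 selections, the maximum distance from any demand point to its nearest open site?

Open {B, C}.
  Farthest demand point is Z-ζ at distance 9 (to C); all others are ≤ 9.
With {C, D} the worst case is 9.
With {A, D} the worst case is 10.
No size-2 selection achieves below 9.

9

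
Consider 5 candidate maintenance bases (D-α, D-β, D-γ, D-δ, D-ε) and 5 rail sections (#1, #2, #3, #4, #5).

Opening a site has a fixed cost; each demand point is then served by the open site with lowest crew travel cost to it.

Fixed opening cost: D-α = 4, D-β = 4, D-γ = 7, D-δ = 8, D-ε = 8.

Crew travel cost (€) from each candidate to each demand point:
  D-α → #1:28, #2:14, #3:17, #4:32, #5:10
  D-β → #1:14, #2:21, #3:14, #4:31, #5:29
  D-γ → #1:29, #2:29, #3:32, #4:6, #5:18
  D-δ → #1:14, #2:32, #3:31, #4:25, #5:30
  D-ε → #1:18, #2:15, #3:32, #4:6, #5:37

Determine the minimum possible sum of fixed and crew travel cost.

73

Open {D-α, D-β, D-γ}: assign each demand point to its cheapest open site.
  #1→D-β 14, #2→D-α 14, #3→D-β 14, #4→D-γ 6, #5→D-α 10
  crew travel cost 58, fixed 15 → total 73.
Compare {D-α, D-β, D-ε}: crew travel cost 58 + fixed 16 = 74.
Compare {D-α, D-ε}: crew travel cost 65 + fixed 12 = 77.
Compare {D-α, D-γ, D-δ}: crew travel cost 61 + fixed 19 = 80.
All other subsets cost ≥ 74. Minimum total cost: 73.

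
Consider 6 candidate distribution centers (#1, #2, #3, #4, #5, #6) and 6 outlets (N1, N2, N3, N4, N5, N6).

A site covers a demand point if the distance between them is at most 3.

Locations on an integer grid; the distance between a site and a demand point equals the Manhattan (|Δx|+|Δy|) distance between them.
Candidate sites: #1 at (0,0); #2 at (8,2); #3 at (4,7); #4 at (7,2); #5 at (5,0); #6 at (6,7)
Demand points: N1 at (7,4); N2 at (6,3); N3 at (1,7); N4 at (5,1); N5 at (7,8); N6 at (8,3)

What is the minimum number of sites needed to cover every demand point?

3

Coverage sets (demand points within 3 of each site):
  #1: {}
  #2: {N1, N2, N6}
  #3: {N3}
  #4: {N1, N2, N4, N6}
  #5: {N4}
  #6: {N5}
No 2 sites suffice: every size-2 union leaves at least one demand point uncovered.
But {#3, #4, #6} covers everything, so the minimum is 3.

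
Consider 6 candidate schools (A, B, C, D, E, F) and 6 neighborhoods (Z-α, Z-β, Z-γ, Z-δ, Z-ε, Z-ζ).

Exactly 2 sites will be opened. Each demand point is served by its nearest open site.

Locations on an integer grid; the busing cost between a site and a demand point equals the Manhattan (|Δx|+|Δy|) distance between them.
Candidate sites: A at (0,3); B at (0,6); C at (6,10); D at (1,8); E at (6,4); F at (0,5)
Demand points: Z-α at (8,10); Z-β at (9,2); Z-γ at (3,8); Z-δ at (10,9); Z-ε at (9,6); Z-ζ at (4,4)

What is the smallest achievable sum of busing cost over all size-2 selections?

24

Open {C, E}.
  Z-α→C 2, Z-β→E 5, Z-γ→C 5, Z-δ→C 5, Z-ε→E 5, Z-ζ→E 2  ⇒ total 24.
Compare {D, E}: total 31.
Compare {A, C}: total 34.
No size-2 selection does better; minimum is 24.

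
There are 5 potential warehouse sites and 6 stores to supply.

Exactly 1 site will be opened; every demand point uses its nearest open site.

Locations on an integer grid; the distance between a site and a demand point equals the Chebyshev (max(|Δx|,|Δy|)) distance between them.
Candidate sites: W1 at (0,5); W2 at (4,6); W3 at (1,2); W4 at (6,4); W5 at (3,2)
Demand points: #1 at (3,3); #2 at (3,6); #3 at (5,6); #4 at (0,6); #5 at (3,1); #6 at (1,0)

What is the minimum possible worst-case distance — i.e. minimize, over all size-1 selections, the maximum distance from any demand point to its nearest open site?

4

Open {W3}.
  Farthest demand point is #2 at distance 4 (to W3); all others are ≤ 4.
With {W5} the worst case is 4.
With {W1} the worst case is 5.
No size-1 selection achieves below 4.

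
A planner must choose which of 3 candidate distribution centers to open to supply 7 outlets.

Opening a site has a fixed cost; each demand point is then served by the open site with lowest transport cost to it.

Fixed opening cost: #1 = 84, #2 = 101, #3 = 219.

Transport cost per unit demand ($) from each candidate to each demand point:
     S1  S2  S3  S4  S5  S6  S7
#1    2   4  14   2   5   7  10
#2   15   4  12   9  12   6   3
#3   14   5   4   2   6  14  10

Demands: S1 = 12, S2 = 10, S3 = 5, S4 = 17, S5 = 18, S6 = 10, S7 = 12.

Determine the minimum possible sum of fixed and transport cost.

Open {#1, #2}: assign each demand point to its cheapest open site.
  S1→#1 12×2=24, S2→#1 10×4=40, S3→#2 5×12=60, S4→#1 17×2=34, S5→#1 18×5=90, S6→#2 10×6=60, S7→#2 12×3=36
  transport cost 344, fixed 185 → total 529.
Compare {#1}: transport cost 448 + fixed 84 = 532.
Compare {#1, #3}: transport cost 398 + fixed 303 = 701.
Compare {#1, #2, #3}: transport cost 304 + fixed 404 = 708.
All other subsets cost ≥ 532. Minimum total cost: 529.

529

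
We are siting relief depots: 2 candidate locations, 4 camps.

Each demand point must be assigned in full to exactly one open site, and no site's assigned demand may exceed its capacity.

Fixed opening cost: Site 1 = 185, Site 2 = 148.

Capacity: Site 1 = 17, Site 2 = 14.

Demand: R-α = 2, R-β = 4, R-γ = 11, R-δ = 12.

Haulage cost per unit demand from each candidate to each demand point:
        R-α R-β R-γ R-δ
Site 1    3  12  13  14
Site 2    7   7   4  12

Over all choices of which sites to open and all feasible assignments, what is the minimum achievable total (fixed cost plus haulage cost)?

Open {Site 1, Site 2}; cheapest assignment that respects the capacities:
  Site 1 (cap 17, load 16): R-β, R-δ — cost 4×12 + 12×14 = 216
  Site 2 (cap 14, load 13): R-α, R-γ — cost 2×7 + 11×4 = 58
  Shipping 274, fixed 333 → total 607.
  Any other capacity-feasible assignment to {Site 1, Site 2} ships for at least 274.
Total demand is 29 and no other set of sites has combined capacity ≥ 29, so {Site 1, Site 2} is the only feasible choice of open sites. Minimum: 607.

607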